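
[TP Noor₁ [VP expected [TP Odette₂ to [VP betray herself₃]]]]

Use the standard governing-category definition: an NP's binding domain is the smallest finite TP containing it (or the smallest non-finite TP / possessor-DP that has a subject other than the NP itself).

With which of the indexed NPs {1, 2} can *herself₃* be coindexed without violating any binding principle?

{2}

*herself* is an anaphor, so Principle A applies: it must be bound in its binding domain.
Binding domain of *herself₃*: the embedded TP, whose subject is Odette₂.
*Noor₁* c-commands the anaphor but is outside its binding domain → cannot satisfy Principle A.
*Odette₂* c-commands the anaphor within its binding domain → licit binder.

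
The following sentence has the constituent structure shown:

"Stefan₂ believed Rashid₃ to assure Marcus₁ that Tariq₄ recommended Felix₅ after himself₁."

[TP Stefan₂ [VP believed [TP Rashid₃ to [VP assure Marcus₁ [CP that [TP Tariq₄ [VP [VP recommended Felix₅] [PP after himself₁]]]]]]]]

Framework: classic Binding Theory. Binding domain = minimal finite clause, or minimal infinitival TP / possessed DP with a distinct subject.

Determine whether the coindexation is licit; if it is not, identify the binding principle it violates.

Principle A

The two coindexed NPs are *Marcus₁* and *himself₁*.
*himself₁* is an anaphor. Principle A requires it to be bound within its binding domain — the embedded TP, whose subject is Tariq₄.
Within that domain it is c-commanded by *Tariq₄*, which does not share its index.
*Marcus₁* does c-command the anaphor, but from outside its binding domain.
The anaphor is unbound in its domain → Principle A violation.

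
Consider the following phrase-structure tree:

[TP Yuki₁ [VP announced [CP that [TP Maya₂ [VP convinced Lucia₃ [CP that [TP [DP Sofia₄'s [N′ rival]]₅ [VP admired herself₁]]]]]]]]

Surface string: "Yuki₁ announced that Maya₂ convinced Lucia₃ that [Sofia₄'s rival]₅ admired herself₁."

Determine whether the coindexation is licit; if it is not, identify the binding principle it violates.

The two coindexed NPs are *Yuki₁* and *herself₁*.
*herself₁* is an anaphor. Principle A requires it to be bound within its binding domain — the embedded TP, whose subject is [Sofia₄'s rival]₅.
Within that domain it is c-commanded by *[Sofia₄'s rival]₅*, which does not share its index.
*Yuki₁* does c-command the anaphor, but from outside its binding domain.
The anaphor is unbound in its domain → Principle A violation.

Principle A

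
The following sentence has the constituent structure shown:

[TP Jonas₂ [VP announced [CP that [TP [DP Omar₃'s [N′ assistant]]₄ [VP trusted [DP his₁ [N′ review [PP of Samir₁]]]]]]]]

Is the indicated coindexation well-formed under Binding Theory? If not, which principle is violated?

The two coindexed NPs are *his₁* and *Samir₁*.
*Samir₁* is an R-expression. Principle C requires it to be free everywhere.
*his₁* c-commands it and carries the same index.
The R-expression is bound → Principle C violation.

Principle C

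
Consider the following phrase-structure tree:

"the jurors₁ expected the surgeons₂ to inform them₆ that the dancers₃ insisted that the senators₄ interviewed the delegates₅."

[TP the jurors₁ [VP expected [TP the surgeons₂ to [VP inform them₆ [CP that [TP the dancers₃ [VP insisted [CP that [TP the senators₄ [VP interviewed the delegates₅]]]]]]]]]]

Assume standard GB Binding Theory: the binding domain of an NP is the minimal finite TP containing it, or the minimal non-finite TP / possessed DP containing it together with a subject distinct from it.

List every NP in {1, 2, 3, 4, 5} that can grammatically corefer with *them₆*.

{1}

*them* is a pronoun, so Principle B applies: it must be free in its binding domain.
Binding domain of *them₆*: the embedded TP, whose subject is the surgeons₂.
*the jurors₁* c-commands the pronoun but from outside its binding domain, and is not c-commanded by it → coindexation permitted.
*the surgeons₂* c-commands the pronoun within its binding domain → coindexation would violate Principle B.
*the dancers₃*: the pronoun c-commands this R-expression → coindexation would violate Principle C on *the dancers₃*.
*the senators₄*: the pronoun c-commands this R-expression → coindexation would violate Principle C on *the senators₄*.
*the delegates₅*: the pronoun c-commands this R-expression → coindexation would violate Principle C on *the delegates₅*.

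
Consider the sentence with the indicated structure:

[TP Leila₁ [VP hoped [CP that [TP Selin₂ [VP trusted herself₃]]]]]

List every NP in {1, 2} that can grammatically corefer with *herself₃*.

*herself* is an anaphor, so Principle A applies: it must be bound in its binding domain.
Binding domain of *herself₃*: the embedded TP, whose subject is Selin₂.
*Leila₁* c-commands the anaphor but is outside its binding domain → cannot satisfy Principle A.
*Selin₂* c-commands the anaphor within its binding domain → licit binder.

{2}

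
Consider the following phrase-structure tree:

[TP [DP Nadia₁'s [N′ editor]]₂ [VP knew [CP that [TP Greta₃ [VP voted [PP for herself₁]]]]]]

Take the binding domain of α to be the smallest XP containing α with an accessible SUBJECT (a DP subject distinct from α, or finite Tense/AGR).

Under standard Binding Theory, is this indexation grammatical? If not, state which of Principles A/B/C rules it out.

Principle A

The two coindexed NPs are *Nadia₁* and *herself₁*.
*herself₁* is an anaphor. Principle A requires it to be bound within its binding domain — the embedded TP, whose subject is Greta₃.
Within that domain it is c-commanded by *Greta₃*, which does not share its index.
*Nadia₁* does not c-command the anaphor at all.
The anaphor is unbound in its domain → Principle A violation.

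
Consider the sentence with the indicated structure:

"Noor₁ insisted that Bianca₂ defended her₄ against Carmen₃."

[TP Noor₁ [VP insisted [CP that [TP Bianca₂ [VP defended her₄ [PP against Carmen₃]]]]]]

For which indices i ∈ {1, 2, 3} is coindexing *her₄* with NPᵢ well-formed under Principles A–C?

*her* is a pronoun, so Principle B applies: it must be free in its binding domain.
Binding domain of *her₄*: the embedded TP, whose subject is Bianca₂.
*Noor₁* c-commands the pronoun but from outside its binding domain, and is not c-commanded by it → coindexation permitted.
*Bianca₂* c-commands the pronoun within its binding domain → coindexation would violate Principle B.
*Carmen₃*: the pronoun c-commands this R-expression → coindexation would violate Principle C on *Carmen₃*.

{1}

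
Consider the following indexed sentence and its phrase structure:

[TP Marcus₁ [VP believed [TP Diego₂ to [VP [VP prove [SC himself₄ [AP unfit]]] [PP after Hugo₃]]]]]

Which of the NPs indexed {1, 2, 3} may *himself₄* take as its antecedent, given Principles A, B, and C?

*himself* is an anaphor, so Principle A applies: it must be bound in its binding domain.
Binding domain of *himself₄*: the embedded TP, whose subject is Diego₂.
*Marcus₁* c-commands the anaphor but is outside its binding domain → cannot satisfy Principle A.
*Diego₂* c-commands the anaphor within its binding domain → licit binder.
*Hugo₃* does not c-command the anaphor → cannot bind it.

{2}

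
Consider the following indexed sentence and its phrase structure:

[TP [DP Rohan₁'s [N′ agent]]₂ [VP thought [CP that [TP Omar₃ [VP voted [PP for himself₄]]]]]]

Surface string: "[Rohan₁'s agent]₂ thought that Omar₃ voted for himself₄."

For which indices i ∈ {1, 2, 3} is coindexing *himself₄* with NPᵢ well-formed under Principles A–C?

{3}

*himself* is an anaphor, so Principle A applies: it must be bound in its binding domain.
Binding domain of *himself₄*: the embedded TP, whose subject is Omar₃.
*Rohan₁* does not c-command the anaphor → cannot bind it.
*[Rohan₁'s agent]₂* c-commands the anaphor but is outside its binding domain → cannot satisfy Principle A.
*Omar₃* c-commands the anaphor within its binding domain → licit binder.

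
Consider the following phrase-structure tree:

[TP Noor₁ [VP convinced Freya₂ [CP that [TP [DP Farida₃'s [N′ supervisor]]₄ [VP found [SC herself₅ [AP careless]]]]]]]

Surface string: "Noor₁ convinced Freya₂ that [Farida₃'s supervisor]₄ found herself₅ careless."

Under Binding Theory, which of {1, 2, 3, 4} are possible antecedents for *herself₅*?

{4}

*herself* is an anaphor, so Principle A applies: it must be bound in its binding domain.
Binding domain of *herself₅*: the embedded TP, whose subject is [Farida₃'s supervisor]₄.
*Noor₁* c-commands the anaphor but is outside its binding domain → cannot satisfy Principle A.
*Freya₂* c-commands the anaphor but is outside its binding domain → cannot satisfy Principle A.
*Farida₃* does not c-command the anaphor → cannot bind it.
*[Farida₃'s supervisor]₄* c-commands the anaphor within its binding domain → licit binder.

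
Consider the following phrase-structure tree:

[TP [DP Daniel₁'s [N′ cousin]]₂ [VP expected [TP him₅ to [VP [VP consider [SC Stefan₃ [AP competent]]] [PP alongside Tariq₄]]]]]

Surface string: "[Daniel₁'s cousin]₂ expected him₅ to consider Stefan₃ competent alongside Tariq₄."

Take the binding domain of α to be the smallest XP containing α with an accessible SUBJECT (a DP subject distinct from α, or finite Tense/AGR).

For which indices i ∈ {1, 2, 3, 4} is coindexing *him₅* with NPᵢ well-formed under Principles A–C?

*him* is a pronoun, so Principle B applies: it must be free in its binding domain.
Binding domain of *him₅*: the matrix TP, whose subject is [Daniel₁'s cousin]₂.
*Daniel₁* and the pronoun do not c-command one another → neither Principle B nor Principle C is at stake; coindexation permitted.
*[Daniel₁'s cousin]₂* c-commands the pronoun within its binding domain → coindexation would violate Principle B.
*Stefan₃*: the pronoun c-commands this R-expression → coindexation would violate Principle C on *Stefan₃*.
*Tariq₄*: the pronoun c-commands this R-expression → coindexation would violate Principle C on *Tariq₄*.

{1}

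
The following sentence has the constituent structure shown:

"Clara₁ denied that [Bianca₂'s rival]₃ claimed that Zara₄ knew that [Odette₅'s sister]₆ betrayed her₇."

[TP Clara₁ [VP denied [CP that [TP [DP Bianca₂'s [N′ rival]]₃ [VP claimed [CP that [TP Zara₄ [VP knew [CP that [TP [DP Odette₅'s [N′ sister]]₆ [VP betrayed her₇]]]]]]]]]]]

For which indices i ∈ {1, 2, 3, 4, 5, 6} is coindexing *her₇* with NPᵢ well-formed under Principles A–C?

*her* is a pronoun, so Principle B applies: it must be free in its binding domain.
Binding domain of *her₇*: the embedded TP, whose subject is [Odette₅'s sister]₆.
*Clara₁* c-commands the pronoun but from outside its binding domain, and is not c-commanded by it → coindexation permitted.
*Bianca₂* and the pronoun do not c-command one another → neither Principle B nor Principle C is at stake; coindexation permitted.
*[Bianca₂'s rival]₃* c-commands the pronoun but from outside its binding domain, and is not c-commanded by it → coindexation permitted.
*Zara₄* c-commands the pronoun but from outside its binding domain, and is not c-commanded by it → coindexation permitted.
*Odette₅* and the pronoun do not c-command one another → neither Principle B nor Principle C is at stake; coindexation permitted.
*[Odette₅'s sister]₆* c-commands the pronoun within its binding domain → coindexation would violate Principle B.

{1, 2, 3, 4, 5}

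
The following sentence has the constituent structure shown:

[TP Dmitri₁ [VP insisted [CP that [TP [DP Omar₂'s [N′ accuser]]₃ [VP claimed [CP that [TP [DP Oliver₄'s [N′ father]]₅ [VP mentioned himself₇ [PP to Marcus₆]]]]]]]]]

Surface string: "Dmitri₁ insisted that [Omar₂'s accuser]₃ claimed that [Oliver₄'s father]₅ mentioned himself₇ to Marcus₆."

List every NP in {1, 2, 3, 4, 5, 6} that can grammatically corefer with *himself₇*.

{5}

*himself* is an anaphor, so Principle A applies: it must be bound in its binding domain.
Binding domain of *himself₇*: the embedded TP, whose subject is [Oliver₄'s father]₅.
*Dmitri₁* c-commands the anaphor but is outside its binding domain → cannot satisfy Principle A.
*Omar₂* does not c-command the anaphor → cannot bind it.
*[Omar₂'s accuser]₃* c-commands the anaphor but is outside its binding domain → cannot satisfy Principle A.
*Oliver₄* does not c-command the anaphor → cannot bind it.
*[Oliver₄'s father]₅* c-commands the anaphor within its binding domain → licit binder.
*Marcus₆* does not c-command the anaphor → cannot bind it.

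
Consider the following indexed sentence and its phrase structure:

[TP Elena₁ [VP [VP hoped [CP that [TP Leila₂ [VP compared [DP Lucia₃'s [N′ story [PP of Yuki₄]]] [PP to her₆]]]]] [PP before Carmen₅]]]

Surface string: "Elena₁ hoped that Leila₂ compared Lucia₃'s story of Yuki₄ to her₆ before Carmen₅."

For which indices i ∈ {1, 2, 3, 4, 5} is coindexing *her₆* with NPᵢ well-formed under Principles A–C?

*her* is a pronoun, so Principle B applies: it must be free in its binding domain.
Binding domain of *her₆*: the embedded TP, whose subject is Leila₂.
*Elena₁* c-commands the pronoun but from outside its binding domain, and is not c-commanded by it → coindexation permitted.
*Leila₂* c-commands the pronoun within its binding domain → coindexation would violate Principle B.
*Lucia₃* and the pronoun do not c-command one another → neither Principle B nor Principle C is at stake; coindexation permitted.
*Yuki₄* and the pronoun do not c-command one another → neither Principle B nor Principle C is at stake; coindexation permitted.
*Carmen₅* and the pronoun do not c-command one another → neither Principle B nor Principle C is at stake; coindexation permitted.

{1, 3, 4, 5}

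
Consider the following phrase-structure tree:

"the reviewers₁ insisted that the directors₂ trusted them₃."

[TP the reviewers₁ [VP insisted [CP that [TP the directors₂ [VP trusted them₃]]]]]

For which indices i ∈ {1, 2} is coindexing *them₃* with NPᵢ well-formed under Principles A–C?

{1}

*them* is a pronoun, so Principle B applies: it must be free in its binding domain.
Binding domain of *them₃*: the embedded TP, whose subject is the directors₂.
*the reviewers₁* c-commands the pronoun but from outside its binding domain, and is not c-commanded by it → coindexation permitted.
*the directors₂* c-commands the pronoun within its binding domain → coindexation would violate Principle B.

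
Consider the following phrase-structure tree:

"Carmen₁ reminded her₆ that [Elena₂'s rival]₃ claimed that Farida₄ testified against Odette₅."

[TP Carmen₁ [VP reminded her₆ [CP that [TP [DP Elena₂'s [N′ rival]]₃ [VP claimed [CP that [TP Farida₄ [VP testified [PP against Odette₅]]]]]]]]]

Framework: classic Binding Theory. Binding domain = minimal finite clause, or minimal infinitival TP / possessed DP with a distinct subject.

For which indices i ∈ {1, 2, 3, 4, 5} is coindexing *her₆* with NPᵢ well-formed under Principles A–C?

none

*her* is a pronoun, so Principle B applies: it must be free in its binding domain.
Binding domain of *her₆*: the matrix TP, whose subject is Carmen₁.
*Carmen₁* c-commands the pronoun within its binding domain → coindexation would violate Principle B.
*Elena₂*: the pronoun c-commands this R-expression → coindexation would violate Principle C on *Elena₂*.
*[Elena₂'s rival]₃*: the pronoun c-commands this R-expression → coindexation would violate Principle C on *[Elena₂'s rival]₃*.
*Farida₄*: the pronoun c-commands this R-expression → coindexation would violate Principle C on *Farida₄*.
*Odette₅*: the pronoun c-commands this R-expression → coindexation would violate Principle C on *Odette₅*.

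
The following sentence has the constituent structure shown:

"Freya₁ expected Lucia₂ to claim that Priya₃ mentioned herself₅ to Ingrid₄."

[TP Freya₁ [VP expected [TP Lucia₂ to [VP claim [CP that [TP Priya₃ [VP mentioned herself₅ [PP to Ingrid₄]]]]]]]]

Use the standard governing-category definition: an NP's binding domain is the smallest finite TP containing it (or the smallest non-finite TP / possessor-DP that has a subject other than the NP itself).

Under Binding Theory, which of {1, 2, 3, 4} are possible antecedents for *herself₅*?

{3}

*herself* is an anaphor, so Principle A applies: it must be bound in its binding domain.
Binding domain of *herself₅*: the embedded TP, whose subject is Priya₃.
*Freya₁* c-commands the anaphor but is outside its binding domain → cannot satisfy Principle A.
*Lucia₂* c-commands the anaphor but is outside its binding domain → cannot satisfy Principle A.
*Priya₃* c-commands the anaphor within its binding domain → licit binder.
*Ingrid₄* does not c-command the anaphor → cannot bind it.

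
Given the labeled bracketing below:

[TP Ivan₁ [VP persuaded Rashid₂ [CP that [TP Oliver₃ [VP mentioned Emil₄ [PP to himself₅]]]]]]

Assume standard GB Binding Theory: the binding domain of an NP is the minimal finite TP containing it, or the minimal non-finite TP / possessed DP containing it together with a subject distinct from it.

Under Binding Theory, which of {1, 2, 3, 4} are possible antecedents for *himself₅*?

{3, 4}

*himself* is an anaphor, so Principle A applies: it must be bound in its binding domain.
Binding domain of *himself₅*: the embedded TP, whose subject is Oliver₃.
*Ivan₁* c-commands the anaphor but is outside its binding domain → cannot satisfy Principle A.
*Rashid₂* c-commands the anaphor but is outside its binding domain → cannot satisfy Principle A.
*Oliver₃* c-commands the anaphor within its binding domain → licit binder.
*Emil₄* c-commands the anaphor within its binding domain → licit binder.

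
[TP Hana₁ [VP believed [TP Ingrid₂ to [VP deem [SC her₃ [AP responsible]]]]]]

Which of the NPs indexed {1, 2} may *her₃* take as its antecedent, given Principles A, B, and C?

*her* is a pronoun, so Principle B applies: it must be free in its binding domain.
Binding domain of *her₃*: the embedded TP, whose subject is Ingrid₂.
*Hana₁* c-commands the pronoun but from outside its binding domain, and is not c-commanded by it → coindexation permitted.
*Ingrid₂* c-commands the pronoun within its binding domain → coindexation would violate Principle B.

{1}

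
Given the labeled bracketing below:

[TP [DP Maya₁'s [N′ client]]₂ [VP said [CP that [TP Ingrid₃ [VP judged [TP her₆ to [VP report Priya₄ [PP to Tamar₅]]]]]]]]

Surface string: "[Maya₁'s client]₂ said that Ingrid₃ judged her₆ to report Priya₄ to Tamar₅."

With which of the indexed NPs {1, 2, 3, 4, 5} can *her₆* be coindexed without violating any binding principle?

*her* is a pronoun, so Principle B applies: it must be free in its binding domain.
Binding domain of *her₆*: the embedded TP, whose subject is Ingrid₃.
*Maya₁* and the pronoun do not c-command one another → neither Principle B nor Principle C is at stake; coindexation permitted.
*[Maya₁'s client]₂* c-commands the pronoun but from outside its binding domain, and is not c-commanded by it → coindexation permitted.
*Ingrid₃* c-commands the pronoun within its binding domain → coindexation would violate Principle B.
*Priya₄*: the pronoun c-commands this R-expression → coindexation would violate Principle C on *Priya₄*.
*Tamar₅*: the pronoun c-commands this R-expression → coindexation would violate Principle C on *Tamar₅*.

{1, 2}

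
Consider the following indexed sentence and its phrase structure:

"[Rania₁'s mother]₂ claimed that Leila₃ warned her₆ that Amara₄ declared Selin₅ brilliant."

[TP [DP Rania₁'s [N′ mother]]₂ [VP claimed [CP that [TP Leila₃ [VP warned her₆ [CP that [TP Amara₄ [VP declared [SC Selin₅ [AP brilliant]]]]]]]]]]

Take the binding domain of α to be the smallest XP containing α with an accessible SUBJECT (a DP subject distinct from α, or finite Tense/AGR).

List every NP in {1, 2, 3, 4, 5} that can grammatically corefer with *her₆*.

*her* is a pronoun, so Principle B applies: it must be free in its binding domain.
Binding domain of *her₆*: the embedded TP, whose subject is Leila₃.
*Rania₁* and the pronoun do not c-command one another → neither Principle B nor Principle C is at stake; coindexation permitted.
*[Rania₁'s mother]₂* c-commands the pronoun but from outside its binding domain, and is not c-commanded by it → coindexation permitted.
*Leila₃* c-commands the pronoun within its binding domain → coindexation would violate Principle B.
*Amara₄*: the pronoun c-commands this R-expression → coindexation would violate Principle C on *Amara₄*.
*Selin₅*: the pronoun c-commands this R-expression → coindexation would violate Principle C on *Selin₅*.

{1, 2}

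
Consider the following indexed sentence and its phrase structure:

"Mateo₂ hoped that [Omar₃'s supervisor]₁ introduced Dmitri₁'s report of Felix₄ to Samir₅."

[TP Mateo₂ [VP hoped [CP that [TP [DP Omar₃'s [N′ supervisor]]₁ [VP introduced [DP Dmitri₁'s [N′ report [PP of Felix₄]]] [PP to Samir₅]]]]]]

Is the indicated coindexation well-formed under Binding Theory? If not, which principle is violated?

Principle C

The two coindexed NPs are *[Omar₃'s supervisor]₁* and *Dmitri₁*.
*Dmitri₁* is an R-expression. Principle C requires it to be free everywhere.
*[Omar₃'s supervisor]₁* c-commands it and carries the same index.
The R-expression is bound → Principle C violation.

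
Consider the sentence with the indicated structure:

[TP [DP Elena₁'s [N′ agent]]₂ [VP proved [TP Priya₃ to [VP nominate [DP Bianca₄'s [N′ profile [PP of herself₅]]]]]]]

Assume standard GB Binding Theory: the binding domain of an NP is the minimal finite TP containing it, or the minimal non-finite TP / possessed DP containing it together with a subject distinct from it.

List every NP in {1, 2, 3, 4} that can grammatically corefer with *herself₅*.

*herself* is an anaphor, so Principle A applies: it must be bound in its binding domain.
Binding domain of *herself₅*: the possessed DP, whose subject is Bianca₄.
*Elena₁* does not c-command the anaphor → cannot bind it.
*[Elena₁'s agent]₂* c-commands the anaphor but is outside its binding domain → cannot satisfy Principle A.
*Priya₃* c-commands the anaphor but is outside its binding domain → cannot satisfy Principle A.
*Bianca₄* c-commands the anaphor within its binding domain → licit binder.

{4}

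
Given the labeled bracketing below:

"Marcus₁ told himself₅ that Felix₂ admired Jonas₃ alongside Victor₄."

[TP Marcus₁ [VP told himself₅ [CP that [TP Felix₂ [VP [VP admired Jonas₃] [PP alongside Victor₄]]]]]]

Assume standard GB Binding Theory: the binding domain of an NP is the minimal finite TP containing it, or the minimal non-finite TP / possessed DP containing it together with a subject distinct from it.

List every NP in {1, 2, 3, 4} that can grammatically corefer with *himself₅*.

{1}

*himself* is an anaphor, so Principle A applies: it must be bound in its binding domain.
Binding domain of *himself₅*: the matrix TP, whose subject is Marcus₁.
*Marcus₁* c-commands the anaphor within its binding domain → licit binder.
*Felix₂* does not c-command the anaphor → cannot bind it.
*Jonas₃* does not c-command the anaphor → cannot bind it.
*Victor₄* does not c-command the anaphor → cannot bind it.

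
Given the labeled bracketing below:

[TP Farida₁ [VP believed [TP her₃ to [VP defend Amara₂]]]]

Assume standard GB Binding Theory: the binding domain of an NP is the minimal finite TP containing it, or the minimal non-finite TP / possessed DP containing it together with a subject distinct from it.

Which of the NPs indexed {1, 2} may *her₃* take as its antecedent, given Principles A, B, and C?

*her* is a pronoun, so Principle B applies: it must be free in its binding domain.
Binding domain of *her₃*: the matrix TP, whose subject is Farida₁.
*Farida₁* c-commands the pronoun within its binding domain → coindexation would violate Principle B.
*Amara₂*: the pronoun c-commands this R-expression → coindexation would violate Principle C on *Amara₂*.

none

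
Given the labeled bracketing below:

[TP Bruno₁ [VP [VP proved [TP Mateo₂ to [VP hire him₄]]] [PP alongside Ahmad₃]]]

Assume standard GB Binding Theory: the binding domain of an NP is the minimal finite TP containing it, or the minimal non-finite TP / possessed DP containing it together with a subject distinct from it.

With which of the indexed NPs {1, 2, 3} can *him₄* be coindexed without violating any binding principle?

{1, 3}

*him* is a pronoun, so Principle B applies: it must be free in its binding domain.
Binding domain of *him₄*: the embedded TP, whose subject is Mateo₂.
*Bruno₁* c-commands the pronoun but from outside its binding domain, and is not c-commanded by it → coindexation permitted.
*Mateo₂* c-commands the pronoun within its binding domain → coindexation would violate Principle B.
*Ahmad₃* and the pronoun do not c-command one another → neither Principle B nor Principle C is at stake; coindexation permitted.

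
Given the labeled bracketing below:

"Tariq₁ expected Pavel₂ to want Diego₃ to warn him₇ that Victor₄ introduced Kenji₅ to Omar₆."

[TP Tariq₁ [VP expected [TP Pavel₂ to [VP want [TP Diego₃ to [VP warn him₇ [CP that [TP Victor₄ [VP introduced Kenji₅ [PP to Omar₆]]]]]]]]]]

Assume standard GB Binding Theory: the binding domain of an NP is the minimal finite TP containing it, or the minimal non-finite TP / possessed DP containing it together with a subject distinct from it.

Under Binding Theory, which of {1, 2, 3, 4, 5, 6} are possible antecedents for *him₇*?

*him* is a pronoun, so Principle B applies: it must be free in its binding domain.
Binding domain of *him₇*: the embedded TP, whose subject is Diego₃.
*Tariq₁* c-commands the pronoun but from outside its binding domain, and is not c-commanded by it → coindexation permitted.
*Pavel₂* c-commands the pronoun but from outside its binding domain, and is not c-commanded by it → coindexation permitted.
*Diego₃* c-commands the pronoun within its binding domain → coindexation would violate Principle B.
*Victor₄*: the pronoun c-commands this R-expression → coindexation would violate Principle C on *Victor₄*.
*Kenji₅*: the pronoun c-commands this R-expression → coindexation would violate Principle C on *Kenji₅*.
*Omar₆*: the pronoun c-commands this R-expression → coindexation would violate Principle C on *Omar₆*.

{1, 2}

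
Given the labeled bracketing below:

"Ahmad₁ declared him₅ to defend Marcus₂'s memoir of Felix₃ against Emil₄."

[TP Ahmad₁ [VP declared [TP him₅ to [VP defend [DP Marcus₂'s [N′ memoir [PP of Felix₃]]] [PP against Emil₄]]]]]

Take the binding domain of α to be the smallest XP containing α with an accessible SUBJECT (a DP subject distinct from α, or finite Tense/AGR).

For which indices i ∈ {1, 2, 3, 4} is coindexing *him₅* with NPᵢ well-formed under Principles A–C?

*him* is a pronoun, so Principle B applies: it must be free in its binding domain.
Binding domain of *him₅*: the matrix TP, whose subject is Ahmad₁.
*Ahmad₁* c-commands the pronoun within its binding domain → coindexation would violate Principle B.
*Marcus₂*: the pronoun c-commands this R-expression → coindexation would violate Principle C on *Marcus₂*.
*Felix₃*: the pronoun c-commands this R-expression → coindexation would violate Principle C on *Felix₃*.
*Emil₄*: the pronoun c-commands this R-expression → coindexation would violate Principle C on *Emil₄*.

none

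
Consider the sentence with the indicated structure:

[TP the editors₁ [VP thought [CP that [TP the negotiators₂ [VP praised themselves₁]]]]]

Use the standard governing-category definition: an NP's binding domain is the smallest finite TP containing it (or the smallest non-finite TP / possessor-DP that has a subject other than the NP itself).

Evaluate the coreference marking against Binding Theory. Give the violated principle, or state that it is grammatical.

Principle A

The two coindexed NPs are *the editors₁* and *themselves₁*.
*themselves₁* is an anaphor. Principle A requires it to be bound within its binding domain — the embedded TP, whose subject is the negotiators₂.
Within that domain it is c-commanded by *the negotiators₂*, which does not share its index.
*the editors₁* does c-command the anaphor, but from outside its binding domain.
The anaphor is unbound in its domain → Principle A violation.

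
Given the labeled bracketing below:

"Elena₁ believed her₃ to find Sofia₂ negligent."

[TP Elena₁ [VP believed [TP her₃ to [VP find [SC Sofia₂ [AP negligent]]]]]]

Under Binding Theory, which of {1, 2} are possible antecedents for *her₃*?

*her* is a pronoun, so Principle B applies: it must be free in its binding domain.
Binding domain of *her₃*: the matrix TP, whose subject is Elena₁.
*Elena₁* c-commands the pronoun within its binding domain → coindexation would violate Principle B.
*Sofia₂*: the pronoun c-commands this R-expression → coindexation would violate Principle C on *Sofia₂*.

none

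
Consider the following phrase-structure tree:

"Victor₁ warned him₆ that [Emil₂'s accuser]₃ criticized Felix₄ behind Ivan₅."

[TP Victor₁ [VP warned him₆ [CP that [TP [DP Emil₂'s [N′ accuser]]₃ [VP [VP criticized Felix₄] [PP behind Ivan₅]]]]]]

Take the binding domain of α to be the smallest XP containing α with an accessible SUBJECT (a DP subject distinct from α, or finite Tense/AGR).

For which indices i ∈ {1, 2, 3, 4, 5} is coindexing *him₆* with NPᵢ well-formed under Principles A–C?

none

*him* is a pronoun, so Principle B applies: it must be free in its binding domain.
Binding domain of *him₆*: the matrix TP, whose subject is Victor₁.
*Victor₁* c-commands the pronoun within its binding domain → coindexation would violate Principle B.
*Emil₂*: the pronoun c-commands this R-expression → coindexation would violate Principle C on *Emil₂*.
*[Emil₂'s accuser]₃*: the pronoun c-commands this R-expression → coindexation would violate Principle C on *[Emil₂'s accuser]₃*.
*Felix₄*: the pronoun c-commands this R-expression → coindexation would violate Principle C on *Felix₄*.
*Ivan₅*: the pronoun c-commands this R-expression → coindexation would violate Principle C on *Ivan₅*.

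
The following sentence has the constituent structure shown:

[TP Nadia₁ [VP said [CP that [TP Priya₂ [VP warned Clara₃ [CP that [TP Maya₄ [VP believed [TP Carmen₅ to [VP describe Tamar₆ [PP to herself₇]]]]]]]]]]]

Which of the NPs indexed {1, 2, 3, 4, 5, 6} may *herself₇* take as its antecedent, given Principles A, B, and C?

*herself* is an anaphor, so Principle A applies: it must be bound in its binding domain.
Binding domain of *herself₇*: the embedded TP, whose subject is Carmen₅.
*Nadia₁* c-commands the anaphor but is outside its binding domain → cannot satisfy Principle A.
*Priya₂* c-commands the anaphor but is outside its binding domain → cannot satisfy Principle A.
*Clara₃* c-commands the anaphor but is outside its binding domain → cannot satisfy Principle A.
*Maya₄* c-commands the anaphor but is outside its binding domain → cannot satisfy Principle A.
*Carmen₅* c-commands the anaphor within its binding domain → licit binder.
*Tamar₆* c-commands the anaphor within its binding domain → licit binder.

{5, 6}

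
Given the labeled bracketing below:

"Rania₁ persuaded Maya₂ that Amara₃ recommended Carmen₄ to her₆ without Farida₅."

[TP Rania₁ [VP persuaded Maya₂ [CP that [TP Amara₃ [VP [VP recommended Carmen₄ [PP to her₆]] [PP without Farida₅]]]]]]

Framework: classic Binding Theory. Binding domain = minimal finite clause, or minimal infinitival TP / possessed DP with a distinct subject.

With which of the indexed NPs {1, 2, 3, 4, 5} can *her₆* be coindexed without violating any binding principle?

*her* is a pronoun, so Principle B applies: it must be free in its binding domain.
Binding domain of *her₆*: the embedded TP, whose subject is Amara₃.
*Rania₁* c-commands the pronoun but from outside its binding domain, and is not c-commanded by it → coindexation permitted.
*Maya₂* c-commands the pronoun but from outside its binding domain, and is not c-commanded by it → coindexation permitted.
*Amara₃* c-commands the pronoun within its binding domain → coindexation would violate Principle B.
*Carmen₄* c-commands the pronoun within its binding domain → coindexation would violate Principle B.
*Farida₅* and the pronoun do not c-command one another → neither Principle B nor Principle C is at stake; coindexation permitted.

{1, 2, 5}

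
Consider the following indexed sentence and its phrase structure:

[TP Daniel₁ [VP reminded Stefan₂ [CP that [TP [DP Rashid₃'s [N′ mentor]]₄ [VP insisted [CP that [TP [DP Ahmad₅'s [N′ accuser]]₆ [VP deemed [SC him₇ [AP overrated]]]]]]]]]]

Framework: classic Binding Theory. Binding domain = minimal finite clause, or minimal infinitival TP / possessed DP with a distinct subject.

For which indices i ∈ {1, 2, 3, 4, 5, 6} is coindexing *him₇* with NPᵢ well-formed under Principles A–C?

{1, 2, 3, 4, 5}

*him* is a pronoun, so Principle B applies: it must be free in its binding domain.
Binding domain of *him₇*: the embedded TP, whose subject is [Ahmad₅'s accuser]₆.
*Daniel₁* c-commands the pronoun but from outside its binding domain, and is not c-commanded by it → coindexation permitted.
*Stefan₂* c-commands the pronoun but from outside its binding domain, and is not c-commanded by it → coindexation permitted.
*Rashid₃* and the pronoun do not c-command one another → neither Principle B nor Principle C is at stake; coindexation permitted.
*[Rashid₃'s mentor]₄* c-commands the pronoun but from outside its binding domain, and is not c-commanded by it → coindexation permitted.
*Ahmad₅* and the pronoun do not c-command one another → neither Principle B nor Principle C is at stake; coindexation permitted.
*[Ahmad₅'s accuser]₆* c-commands the pronoun within its binding domain → coindexation would violate Principle B.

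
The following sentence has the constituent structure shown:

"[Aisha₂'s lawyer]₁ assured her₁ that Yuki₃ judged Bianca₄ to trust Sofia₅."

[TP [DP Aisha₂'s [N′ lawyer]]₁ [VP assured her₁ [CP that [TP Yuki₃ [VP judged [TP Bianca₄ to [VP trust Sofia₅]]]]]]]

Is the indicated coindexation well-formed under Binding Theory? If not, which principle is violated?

The two coindexed NPs are *[Aisha₂'s lawyer]₁* and *her₁*.
*her₁* is a pronoun. Its binding domain is the matrix TP, whose subject is [Aisha₂'s lawyer]₁.
*[Aisha₂'s lawyer]₁* c-commands it within that domain and carries the same index.
The pronoun is locally bound → Principle B violation.

Principle B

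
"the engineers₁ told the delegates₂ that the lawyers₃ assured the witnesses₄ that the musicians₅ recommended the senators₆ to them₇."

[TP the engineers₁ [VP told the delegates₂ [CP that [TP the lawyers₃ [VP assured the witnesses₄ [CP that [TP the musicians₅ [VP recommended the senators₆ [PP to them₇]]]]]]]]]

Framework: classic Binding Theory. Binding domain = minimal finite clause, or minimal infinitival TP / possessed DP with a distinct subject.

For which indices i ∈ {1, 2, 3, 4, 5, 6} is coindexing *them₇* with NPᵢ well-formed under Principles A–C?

*them* is a pronoun, so Principle B applies: it must be free in its binding domain.
Binding domain of *them₇*: the embedded TP, whose subject is the musicians₅.
*the engineers₁* c-commands the pronoun but from outside its binding domain, and is not c-commanded by it → coindexation permitted.
*the delegates₂* c-commands the pronoun but from outside its binding domain, and is not c-commanded by it → coindexation permitted.
*the lawyers₃* c-commands the pronoun but from outside its binding domain, and is not c-commanded by it → coindexation permitted.
*the witnesses₄* c-commands the pronoun but from outside its binding domain, and is not c-commanded by it → coindexation permitted.
*the musicians₅* c-commands the pronoun within its binding domain → coindexation would violate Principle B.
*the senators₆* c-commands the pronoun within its binding domain → coindexation would violate Principle B.

{1, 2, 3, 4}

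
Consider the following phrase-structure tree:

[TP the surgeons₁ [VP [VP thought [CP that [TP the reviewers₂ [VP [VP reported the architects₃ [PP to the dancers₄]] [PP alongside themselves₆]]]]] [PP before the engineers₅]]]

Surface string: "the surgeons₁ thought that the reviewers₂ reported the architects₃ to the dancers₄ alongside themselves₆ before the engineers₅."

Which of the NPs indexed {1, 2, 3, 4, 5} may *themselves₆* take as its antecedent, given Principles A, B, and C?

*themselves* is an anaphor, so Principle A applies: it must be bound in its binding domain.
Binding domain of *themselves₆*: the embedded TP, whose subject is the reviewers₂.
*the surgeons₁* c-commands the anaphor but is outside its binding domain → cannot satisfy Principle A.
*the reviewers₂* c-commands the anaphor within its binding domain → licit binder.
*the architects₃* does not c-command the anaphor → cannot bind it.
*the dancers₄* does not c-command the anaphor → cannot bind it.
*the engineers₅* does not c-command the anaphor → cannot bind it.

{2}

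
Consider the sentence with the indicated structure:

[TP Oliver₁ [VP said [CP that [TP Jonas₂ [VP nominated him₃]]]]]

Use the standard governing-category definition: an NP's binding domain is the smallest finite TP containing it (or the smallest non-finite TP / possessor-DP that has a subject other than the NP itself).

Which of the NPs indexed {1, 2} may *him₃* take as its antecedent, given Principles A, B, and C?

*him* is a pronoun, so Principle B applies: it must be free in its binding domain.
Binding domain of *him₃*: the embedded TP, whose subject is Jonas₂.
*Oliver₁* c-commands the pronoun but from outside its binding domain, and is not c-commanded by it → coindexation permitted.
*Jonas₂* c-commands the pronoun within its binding domain → coindexation would violate Principle B.

{1}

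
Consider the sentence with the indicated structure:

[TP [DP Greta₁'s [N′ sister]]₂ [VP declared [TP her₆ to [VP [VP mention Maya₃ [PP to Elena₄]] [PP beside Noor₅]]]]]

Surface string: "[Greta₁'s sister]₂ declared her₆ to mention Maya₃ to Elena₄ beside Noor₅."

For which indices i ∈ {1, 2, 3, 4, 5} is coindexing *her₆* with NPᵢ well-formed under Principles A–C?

{1}

*her* is a pronoun, so Principle B applies: it must be free in its binding domain.
Binding domain of *her₆*: the matrix TP, whose subject is [Greta₁'s sister]₂.
*Greta₁* and the pronoun do not c-command one another → neither Principle B nor Principle C is at stake; coindexation permitted.
*[Greta₁'s sister]₂* c-commands the pronoun within its binding domain → coindexation would violate Principle B.
*Maya₃*: the pronoun c-commands this R-expression → coindexation would violate Principle C on *Maya₃*.
*Elena₄*: the pronoun c-commands this R-expression → coindexation would violate Principle C on *Elena₄*.
*Noor₅*: the pronoun c-commands this R-expression → coindexation would violate Principle C on *Noor₅*.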